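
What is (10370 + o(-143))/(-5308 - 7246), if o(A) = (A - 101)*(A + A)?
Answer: -40077/6277 ≈ -6.3847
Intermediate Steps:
o(A) = 2*A*(-101 + A) (o(A) = (-101 + A)*(2*A) = 2*A*(-101 + A))
(10370 + o(-143))/(-5308 - 7246) = (10370 + 2*(-143)*(-101 - 143))/(-5308 - 7246) = (10370 + 2*(-143)*(-244))/(-12554) = (10370 + 69784)*(-1/12554) = 80154*(-1/12554) = -40077/6277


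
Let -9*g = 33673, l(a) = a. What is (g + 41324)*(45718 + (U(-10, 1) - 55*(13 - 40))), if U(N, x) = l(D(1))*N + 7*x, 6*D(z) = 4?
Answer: 47898591230/27 ≈ 1.7740e+9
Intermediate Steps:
D(z) = ⅔ (D(z) = (⅙)*4 = ⅔)
g = -33673/9 (g = -⅑*33673 = -33673/9 ≈ -3741.4)
U(N, x) = 7*x + 2*N/3 (U(N, x) = 2*N/3 + 7*x = 7*x + 2*N/3)
(g + 41324)*(45718 + (U(-10, 1) - 55*(13 - 40))) = (-33673/9 + 41324)*(45718 + ((7*1 + (⅔)*(-10)) - 55*(13 - 40))) = 338243*(45718 + ((7 - 20/3) - 55*(-27)))/9 = 338243*(45718 + (⅓ + 1485))/9 = 338243*(45718 + 4456/3)/9 = (338243/9)*(141610/3) = 47898591230/27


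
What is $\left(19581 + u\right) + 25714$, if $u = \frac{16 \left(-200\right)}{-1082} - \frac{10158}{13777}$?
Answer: $\frac{337616353037}{7453357} \approx 45297.0$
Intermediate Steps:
$u = \frac{16547722}{7453357}$ ($u = \left(-3200\right) \left(- \frac{1}{1082}\right) - \frac{10158}{13777} = \frac{1600}{541} - \frac{10158}{13777} = \frac{16547722}{7453357} \approx 2.2202$)
$\left(19581 + u\right) + 25714 = \left(19581 + \frac{16547722}{7453357}\right) + 25714 = \frac{145960731139}{7453357} + 25714 = \frac{337616353037}{7453357}$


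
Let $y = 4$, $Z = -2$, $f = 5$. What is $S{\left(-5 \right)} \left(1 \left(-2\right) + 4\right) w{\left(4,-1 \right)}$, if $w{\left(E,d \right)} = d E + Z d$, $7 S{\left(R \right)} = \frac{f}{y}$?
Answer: $- \frac{5}{7} \approx -0.71429$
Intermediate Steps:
$S{\left(R \right)} = \frac{5}{28}$ ($S{\left(R \right)} = \frac{5 \cdot \frac{1}{4}}{7} = \frac{1}{7} \cdot \frac{5}{4} = \frac{5}{28}$)
$w{\left(E,d \right)} = - 2 d + E d$ ($w{\left(E,d \right)} = d E - 2 d = E d - 2 d = - 2 d + E d$)
$S{\left(-5 \right)} \left(1 \left(-2\right) + 4\right) w{\left(4,-1 \right)} = \frac{5 \left(1 \left(-2\right) + 4\right)}{28} \left(- (-2 + 4)\right) = \frac{5 \left(-2 + 4\right)}{28} \left(\left(-1\right) 2\right) = \frac{5}{28} \cdot 2 \left(-2\right) = \frac{5}{14} \left(-2\right) = - \frac{5}{7}$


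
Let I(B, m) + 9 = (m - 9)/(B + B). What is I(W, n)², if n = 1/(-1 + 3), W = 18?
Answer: 442225/5184 ≈ 85.306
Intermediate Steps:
n = ½ (n = 1/2 = ½ ≈ 0.50000)
I(B, m) = -9 + (-9 + m)/(2*B) (I(B, m) = -9 + (m - 9)/(B + B) = -9 + (-9 + m)/((2*B)) = -9 + (-9 + m)*(1/(2*B)) = -9 + (-9 + m)/(2*B))
I(W, n)² = ((½)*(-9 + ½ - 18*18)/18)² = ((½)*(1/18)*(-9 + ½ - 324))² = ((½)*(1/18)*(-665/2))² = (-665/72)² = 442225/5184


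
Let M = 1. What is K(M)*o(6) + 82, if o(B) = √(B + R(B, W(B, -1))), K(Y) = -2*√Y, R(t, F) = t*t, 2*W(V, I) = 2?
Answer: 82 - 2*√42 ≈ 69.039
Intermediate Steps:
W(V, I) = 1 (W(V, I) = (½)*2 = 1)
R(t, F) = t²
o(B) = √(B + B²)
K(M)*o(6) + 82 = (-2*√1)*√(6*(1 + 6)) + 82 = (-2*1)*√(6*7) + 82 = -2*√42 + 82 = 82 - 2*√42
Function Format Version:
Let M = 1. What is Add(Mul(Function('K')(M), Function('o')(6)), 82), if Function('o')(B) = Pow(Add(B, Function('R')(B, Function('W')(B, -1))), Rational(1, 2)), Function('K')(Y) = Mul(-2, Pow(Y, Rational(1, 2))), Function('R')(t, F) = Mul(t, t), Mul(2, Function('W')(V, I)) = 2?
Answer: Add(82, Mul(-2, Pow(42, Rational(1, 2)))) ≈ 69.039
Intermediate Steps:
Function('W')(V, I) = 1 (Function('W')(V, I) = Mul(Rational(1, 2), 2) = 1)
Function('R')(t, F) = Pow(t, 2)
Function('o')(B) = Pow(Add(B, Pow(B, 2)), Rational(1, 2))
Add(Mul(Function('K')(M), Function('o')(6)), 82) = Add(Mul(Mul(-2, Pow(1, Rational(1, 2))), Pow(Mul(6, Add(1, 6)), Rational(1, 2))), 82) = Add(Mul(Mul(-2, 1), Pow(Mul(6, 7), Rational(1, 2))), 82) = Add(Mul(-2, Pow(42, Rational(1, 2))), 82) = Add(82, Mul(-2, Pow(42, Rational(1, 2))))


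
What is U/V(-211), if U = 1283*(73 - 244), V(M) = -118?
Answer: 219393/118 ≈ 1859.3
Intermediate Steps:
U = -219393 (U = 1283*(-171) = -219393)
U/V(-211) = -219393/(-118) = -219393*(-1/118) = 219393/118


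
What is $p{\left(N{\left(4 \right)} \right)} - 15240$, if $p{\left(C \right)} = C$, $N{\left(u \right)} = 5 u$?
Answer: $-15220$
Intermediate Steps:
$p{\left(N{\left(4 \right)} \right)} - 15240 = 5 \cdot 4 - 15240 = 20 - 15240 = -15220$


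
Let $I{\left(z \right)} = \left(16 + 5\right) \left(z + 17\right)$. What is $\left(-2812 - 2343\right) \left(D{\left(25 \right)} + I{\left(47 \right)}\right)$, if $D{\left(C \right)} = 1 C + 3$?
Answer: $-7072660$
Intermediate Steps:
$I{\left(z \right)} = 357 + 21 z$ ($I{\left(z \right)} = 21 \left(17 + z\right) = 357 + 21 z$)
$D{\left(C \right)} = 3 + C$ ($D{\left(C \right)} = C + 3 = 3 + C$)
$\left(-2812 - 2343\right) \left(D{\left(25 \right)} + I{\left(47 \right)}\right) = \left(-2812 - 2343\right) \left(\left(3 + 25\right) + \left(357 + 21 \cdot 47\right)\right) = - 5155 \left(28 + \left(357 + 987\right)\right) = - 5155 \left(28 + 1344\right) = \left(-5155\right) 1372 = -7072660$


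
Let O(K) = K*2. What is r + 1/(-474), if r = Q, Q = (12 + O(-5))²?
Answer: 1895/474 ≈ 3.9979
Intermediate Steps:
O(K) = 2*K
Q = 4 (Q = (12 + 2*(-5))² = (12 - 10)² = 2² = 4)
r = 4
r + 1/(-474) = 4 + 1/(-474) = 4 - 1/474 = 1895/474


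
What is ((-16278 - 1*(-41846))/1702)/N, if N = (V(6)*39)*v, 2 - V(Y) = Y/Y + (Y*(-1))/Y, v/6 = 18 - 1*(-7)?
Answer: 3196/2489175 ≈ 0.0012840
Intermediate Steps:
v = 150 (v = 6*(18 - 1*(-7)) = 6*(18 + 7) = 6*25 = 150)
V(Y) = 2 (V(Y) = 2 - (Y/Y + (Y*(-1))/Y) = 2 - (1 + (-Y)/Y) = 2 - (1 - 1) = 2 - 1*0 = 2 + 0 = 2)
N = 11700 (N = (2*39)*150 = 78*150 = 11700)
((-16278 - 1*(-41846))/1702)/N = ((-16278 - 1*(-41846))/1702)/11700 = ((-16278 + 41846)*(1/1702))*(1/11700) = (25568*(1/1702))*(1/11700) = (12784/851)*(1/11700) = 3196/2489175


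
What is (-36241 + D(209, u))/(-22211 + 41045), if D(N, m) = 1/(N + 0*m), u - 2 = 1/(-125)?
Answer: -3787184/1968153 ≈ -1.9242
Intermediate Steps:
u = 249/125 (u = 2 + 1/(-125) = 2 - 1/125 = 249/125 ≈ 1.9920)
D(N, m) = 1/N (D(N, m) = 1/(N + 0) = 1/N)
(-36241 + D(209, u))/(-22211 + 41045) = (-36241 + 1/209)/(-22211 + 41045) = (-36241 + 1/209)/18834 = -7574368/209*1/18834 = -3787184/1968153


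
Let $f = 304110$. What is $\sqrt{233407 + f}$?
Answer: $\sqrt{537517} \approx 733.16$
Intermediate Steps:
$\sqrt{233407 + f} = \sqrt{233407 + 304110} = \sqrt{537517}$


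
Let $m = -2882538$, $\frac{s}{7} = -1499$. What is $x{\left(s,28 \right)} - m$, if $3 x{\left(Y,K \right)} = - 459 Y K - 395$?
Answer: $\frac{143503255}{3} \approx 4.7834 \cdot 10^{7}$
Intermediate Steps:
$s = -10493$ ($s = 7 \left(-1499\right) = -10493$)
$x{\left(Y,K \right)} = - \frac{395}{3} - 153 K Y$ ($x{\left(Y,K \right)} = \frac{- 459 Y K - 395}{3} = \frac{- 459 K Y - 395}{3} = \frac{-395 - 459 K Y}{3} = - \frac{395}{3} - 153 K Y$)
$x{\left(s,28 \right)} - m = \left(- \frac{395}{3} - 4284 \left(-10493\right)\right) - -2882538 = \left(- \frac{395}{3} + 44952012\right) + 2882538 = \frac{134855641}{3} + 2882538 = \frac{143503255}{3}$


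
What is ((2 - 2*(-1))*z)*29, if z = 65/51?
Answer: 7540/51 ≈ 147.84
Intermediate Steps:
z = 65/51 (z = 65*(1/51) = 65/51 ≈ 1.2745)
((2 - 2*(-1))*z)*29 = ((2 - 2*(-1))*(65/51))*29 = ((2 + 2)*(65/51))*29 = (4*(65/51))*29 = (260/51)*29 = 7540/51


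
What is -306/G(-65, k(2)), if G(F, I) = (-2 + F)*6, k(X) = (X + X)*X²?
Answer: 51/67 ≈ 0.76119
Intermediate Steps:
k(X) = 2*X³ (k(X) = (2*X)*X² = 2*X³)
G(F, I) = -12 + 6*F
-306/G(-65, k(2)) = -306/(-12 + 6*(-65)) = -306/(-12 - 390) = -306/(-402) = -306*(-1/402) = 51/67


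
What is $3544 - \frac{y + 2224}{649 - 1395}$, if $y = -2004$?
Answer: $\frac{1322022}{373} \approx 3544.3$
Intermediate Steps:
$3544 - \frac{y + 2224}{649 - 1395} = 3544 - \frac{-2004 + 2224}{649 - 1395} = 3544 - \frac{220}{-746} = 3544 - 220 \left(- \frac{1}{746}\right) = 3544 - - \frac{110}{373} = 3544 + \frac{110}{373} = \frac{1322022}{373}$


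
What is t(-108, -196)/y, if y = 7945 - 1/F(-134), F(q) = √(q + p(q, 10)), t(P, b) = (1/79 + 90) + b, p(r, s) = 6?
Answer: -2838335360/212766676293 + 22328*I*√2/212766676293 ≈ -0.01334 + 1.4841e-7*I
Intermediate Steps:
t(P, b) = 7111/79 + b (t(P, b) = (1/79 + 90) + b = 7111/79 + b)
F(q) = √(6 + q) (F(q) = √(q + 6) = √(6 + q))
y = 7945 + I*√2/16 (y = 7945 - 1/(√(6 - 134)) = 7945 - 1/(√(-128)) = 7945 - 1/(8*I*√2) = 7945 - (-1)*I*√2/16 = 7945 + I*√2/16 ≈ 7945.0 + 0.088388*I)
t(-108, -196)/y = (7111/79 - 196)/(7945 + I*√2/16) = -8373/(79*(7945 + I*√2/16))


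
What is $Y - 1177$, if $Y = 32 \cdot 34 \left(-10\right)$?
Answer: $-12057$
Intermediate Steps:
$Y = -10880$ ($Y = 1088 \left(-10\right) = -10880$)
$Y - 1177 = -10880 - 1177 = -12057$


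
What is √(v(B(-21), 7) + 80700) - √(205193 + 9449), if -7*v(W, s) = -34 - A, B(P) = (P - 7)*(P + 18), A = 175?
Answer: -√214642 + √3955763/7 ≈ -179.16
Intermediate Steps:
B(P) = (-7 + P)*(18 + P)
v(W, s) = 209/7 (v(W, s) = -(-34 - 1*175)/7 = -(-34 - 175)/7 = -⅐*(-209) = 209/7)
√(v(B(-21), 7) + 80700) - √(205193 + 9449) = √(209/7 + 80700) - √(205193 + 9449) = √(565109/7) - √214642 = √3955763/7 - √214642 = -√214642 + √3955763/7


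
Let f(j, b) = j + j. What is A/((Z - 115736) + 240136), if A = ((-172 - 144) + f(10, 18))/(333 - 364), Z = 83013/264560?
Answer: 78309760/1020251757403 ≈ 7.6755e-5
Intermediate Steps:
f(j, b) = 2*j
Z = 83013/264560 (Z = 83013*(1/264560) = 83013/264560 ≈ 0.31378)
A = 296/31 (A = ((-172 - 144) + 2*10)/(333 - 364) = (-316 + 20)/(-31) = -296*(-1/31) = 296/31 ≈ 9.5484)
A/((Z - 115736) + 240136) = 296/(31*((83013/264560 - 115736) + 240136)) = 296/(31*(-30619033147/264560 + 240136)) = 296/(31*(32911347013/264560)) = (296/31)*(264560/32911347013) = 78309760/1020251757403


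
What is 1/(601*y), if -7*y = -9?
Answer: 7/5409 ≈ 0.0012941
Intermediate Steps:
y = 9/7 (y = -⅐*(-9) = 9/7 ≈ 1.2857)
1/(601*y) = 1/(601*(9/7)) = 1/(5409/7) = 7/5409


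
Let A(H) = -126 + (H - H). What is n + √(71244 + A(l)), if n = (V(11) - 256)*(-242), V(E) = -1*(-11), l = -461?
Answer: 59290 + 9*√878 ≈ 59557.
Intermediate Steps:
V(E) = 11
A(H) = -126 (A(H) = -126 + 0 = -126)
n = 59290 (n = (11 - 256)*(-242) = -245*(-242) = 59290)
n + √(71244 + A(l)) = 59290 + √(71244 - 126) = 59290 + √71118 = 59290 + 9*√878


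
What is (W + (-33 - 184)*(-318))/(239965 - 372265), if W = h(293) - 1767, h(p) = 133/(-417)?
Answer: -2803853/5516910 ≈ -0.50823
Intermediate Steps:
h(p) = -133/417 (h(p) = 133*(-1/417) = -133/417)
W = -736972/417 (W = -133/417 - 1767 = -736972/417 ≈ -1767.3)
(W + (-33 - 184)*(-318))/(239965 - 372265) = (-736972/417 + (-33 - 184)*(-318))/(239965 - 372265) = (-736972/417 - 217*(-318))/(-132300) = (-736972/417 + 69006)*(-1/132300) = (28038530/417)*(-1/132300) = -2803853/5516910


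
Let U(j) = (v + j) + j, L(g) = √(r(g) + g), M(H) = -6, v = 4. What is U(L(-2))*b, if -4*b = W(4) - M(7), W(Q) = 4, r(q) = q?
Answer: -10 - 10*I ≈ -10.0 - 10.0*I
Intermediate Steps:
L(g) = √2*√g (L(g) = √(g + g) = √(2*g) = √2*√g)
U(j) = 4 + 2*j (U(j) = (4 + j) + j = 4 + 2*j)
b = -5/2 (b = -(4 - 1*(-6))/4 = -(4 + 6)/4 = -¼*10 = -5/2 ≈ -2.5000)
U(L(-2))*b = (4 + 2*(√2*√(-2)))*(-5/2) = (4 + 2*(√2*(I*√2)))*(-5/2) = (4 + 2*(2*I))*(-5/2) = (4 + 4*I)*(-5/2) = -10 - 10*I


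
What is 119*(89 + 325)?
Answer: 49266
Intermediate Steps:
119*(89 + 325) = 119*414 = 49266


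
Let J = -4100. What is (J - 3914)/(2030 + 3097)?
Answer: -8014/5127 ≈ -1.5631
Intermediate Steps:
(J - 3914)/(2030 + 3097) = (-4100 - 3914)/(2030 + 3097) = -8014/5127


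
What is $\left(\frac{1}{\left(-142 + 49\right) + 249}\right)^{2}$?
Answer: $\frac{1}{24336} \approx 4.1091 \cdot 10^{-5}$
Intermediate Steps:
$\left(\frac{1}{\left(-142 + 49\right) + 249}\right)^{2} = \left(\frac{1}{-93 + 249}\right)^{2} = \left(\frac{1}{156}\right)^{2} = \frac{1}{24336}$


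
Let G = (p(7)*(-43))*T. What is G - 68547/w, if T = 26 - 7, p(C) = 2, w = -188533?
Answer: -307994375/188533 ≈ -1633.6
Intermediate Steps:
T = 19
G = -1634 (G = (2*(-43))*19 = -86*19 = -1634)
G - 68547/w = -1634 - 68547/(-188533) = -1634 - 68547*(-1)/188533 = -1634 - 1*(-68547/188533) = -1634 + 68547/188533 = -307994375/188533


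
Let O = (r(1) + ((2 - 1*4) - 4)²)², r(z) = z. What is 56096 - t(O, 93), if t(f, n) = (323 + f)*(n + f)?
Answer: -2417608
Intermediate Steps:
O = 1369 (O = (1 + ((2 - 1*4) - 4)²)² = (1 + ((2 - 4) - 4)²)² = (1 + (-2 - 4)²)² = (1 + (-6)²)² = (1 + 36)² = 37² = 1369)
t(f, n) = (323 + f)*(f + n)
56096 - t(O, 93) = 56096 - (1369² + 323*1369 + 323*93 + 1369*93) = 56096 - (1874161 + 442187 + 30039 + 127317) = 56096 - 1*2473704 = 56096 - 2473704 = -2417608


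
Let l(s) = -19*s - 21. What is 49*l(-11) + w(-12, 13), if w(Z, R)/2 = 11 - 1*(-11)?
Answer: 9256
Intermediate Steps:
w(Z, R) = 44 (w(Z, R) = 2*(11 - 1*(-11)) = 2*(11 + 11) = 2*22 = 44)
l(s) = -21 - 19*s
49*l(-11) + w(-12, 13) = 49*(-21 - 19*(-11)) + 44 = 49*(-21 + 209) + 44 = 49*188 + 44 = 9212 + 44 = 9256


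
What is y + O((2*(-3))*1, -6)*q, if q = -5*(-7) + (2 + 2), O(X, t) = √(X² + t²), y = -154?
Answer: -154 + 234*√2 ≈ 176.93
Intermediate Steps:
q = 39 (q = 35 + 4 = 39)
y + O((2*(-3))*1, -6)*q = -154 + √(((2*(-3))*1)² + (-6)²)*39 = -154 + √((-6*1)² + 36)*39 = -154 + √((-6)² + 36)*39 = -154 + √(36 + 36)*39 = -154 + √72*39 = -154 + (6*√2)*39 = -154 + 234*√2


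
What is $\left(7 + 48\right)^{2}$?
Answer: $3025$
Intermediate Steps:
$\left(7 + 48\right)^{2} = 55^{2} = 3025$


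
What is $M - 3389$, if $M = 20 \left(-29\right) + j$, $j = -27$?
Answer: $-3996$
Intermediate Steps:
$M = -607$ ($M = 20 \left(-29\right) - 27 = -580 - 27 = -607$)
$M - 3389 = -607 - 3389 = -3996$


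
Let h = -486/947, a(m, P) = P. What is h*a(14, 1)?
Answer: -486/947 ≈ -0.51320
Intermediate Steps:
h = -486/947 (h = -486*1/947 = -486/947 ≈ -0.51320)
h*a(14, 1) = -486/947*1 = -486/947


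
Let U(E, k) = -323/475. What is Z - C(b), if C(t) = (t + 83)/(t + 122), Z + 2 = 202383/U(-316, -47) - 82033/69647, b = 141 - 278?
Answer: -1761961224902/5919995 ≈ -2.9763e+5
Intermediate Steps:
U(E, k) = -17/25 (U(E, k) = -323*1/475 = -17/25)
b = -137
Z = -352387982584/1183999 (Z = -2 + (202383/(-17/25) - 82033/69647) = -2 + (202383*(-25/17) - 82033*1/69647) = -2 + (-5059575/17 - 82033/69647) = -2 - 352385614586/1183999 = -352387982584/1183999 ≈ -2.9763e+5)
C(t) = (83 + t)/(122 + t)
Z - C(b) = -352387982584/1183999 - (83 - 137)/(122 - 137) = -352387982584/1183999 - (-54)/(-15) = -352387982584/1183999 - (-1)*(-54)/15 = -352387982584/1183999 - 1*18/5 = -352387982584/1183999 - 18/5 = -1761961224902/5919995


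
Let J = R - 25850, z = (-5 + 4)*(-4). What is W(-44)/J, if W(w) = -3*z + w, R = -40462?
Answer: 7/8289 ≈ 0.00084449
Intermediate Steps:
z = 4 (z = -1*(-4) = 4)
J = -66312 (J = -40462 - 25850 = -66312)
W(w) = -12 + w (W(w) = -3*4 + w = -12 + w)
W(-44)/J = (-12 - 44)/(-66312) = -56*(-1/66312) = 7/8289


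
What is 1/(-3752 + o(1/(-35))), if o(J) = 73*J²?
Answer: -1225/4596127 ≈ -0.00026653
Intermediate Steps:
1/(-3752 + o(1/(-35))) = 1/(-3752 + 73*(1/(-35))²) = 1/(-3752 + 73*(-1/35)²) = 1/(-3752 + 73*(1/1225)) = 1/(-3752 + 73/1225) = 1/(-4596127/1225) = -1225/4596127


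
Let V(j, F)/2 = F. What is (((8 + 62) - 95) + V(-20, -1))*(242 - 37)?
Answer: -5535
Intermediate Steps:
V(j, F) = 2*F
(((8 + 62) - 95) + V(-20, -1))*(242 - 37) = (((8 + 62) - 95) + 2*(-1))*(242 - 37) = ((70 - 95) - 2)*205 = (-25 - 2)*205 = -27*205 = -5535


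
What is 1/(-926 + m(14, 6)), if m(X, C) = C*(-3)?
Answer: -1/944 ≈ -0.0010593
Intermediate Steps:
m(X, C) = -3*C
1/(-926 + m(14, 6)) = 1/(-926 - 3*6) = 1/(-926 - 18) = 1/(-944) = -1/944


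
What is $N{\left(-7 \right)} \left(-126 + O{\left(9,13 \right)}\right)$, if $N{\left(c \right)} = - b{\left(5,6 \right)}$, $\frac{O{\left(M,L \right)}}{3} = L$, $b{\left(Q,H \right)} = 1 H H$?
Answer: $3132$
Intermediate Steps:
$b{\left(Q,H \right)} = H^{2}$ ($b{\left(Q,H \right)} = H H = H^{2}$)
$O{\left(M,L \right)} = 3 L$
$N{\left(c \right)} = -36$ ($N{\left(c \right)} = - 6^{2} = \left(-1\right) 36 = -36$)
$N{\left(-7 \right)} \left(-126 + O{\left(9,13 \right)}\right) = - 36 \left(-126 + 3 \cdot 13\right) = - 36 \left(-126 + 39\right) = \left(-36\right) \left(-87\right) = 3132$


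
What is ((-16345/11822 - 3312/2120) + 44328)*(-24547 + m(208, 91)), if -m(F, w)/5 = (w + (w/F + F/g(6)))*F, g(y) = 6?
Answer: -32430449498472301/4699245 ≈ -6.9012e+9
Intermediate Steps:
m(F, w) = -5*F*(w + F/6 + w/F) (m(F, w) = -5*(w + (w/F + F/6))*F = -5*(w + (F/6 + w/F))*F = -5*(w + F/6 + w/F)*F = -5*F*(w + F/6 + w/F))
((-16345/11822 - 3312/2120) + 44328)*(-24547 + m(208, 91)) = ((-16345/11822 - 3312/2120) + 44328)*(-24547 + (-5*91 - ⅚*208² - 5*208*91)) = ((-16345*1/11822 - 3312*1/2120) + 44328)*(-24547 + (-455 - ⅚*43264 - 94640)) = ((-16345/11822 - 414/265) + 44328)*(-24547 + (-455 - 108160/3 - 94640)) = (-9225733/3132830 + 44328)*(-24547 - 393445/3) = (138862862507/3132830)*(-467086/3) = -32430449498472301/4699245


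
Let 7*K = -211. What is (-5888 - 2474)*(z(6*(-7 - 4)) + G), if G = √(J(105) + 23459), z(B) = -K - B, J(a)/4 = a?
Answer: -5627626/7 - 8362*√23879 ≈ -2.0961e+6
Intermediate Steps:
K = -211/7 (K = (⅐)*(-211) = -211/7 ≈ -30.143)
J(a) = 4*a
z(B) = 211/7 - B (z(B) = -1*(-211/7) - B = 211/7 - B)
G = √23879 (G = √(4*105 + 23459) = √(420 + 23459) = √23879 ≈ 154.53)
(-5888 - 2474)*(z(6*(-7 - 4)) + G) = (-5888 - 2474)*((211/7 - 6*(-7 - 4)) + √23879) = -8362*((211/7 - 6*(-11)) + √23879) = -8362*((211/7 - 1*(-66)) + √23879) = -8362*((211/7 + 66) + √23879) = -8362*(673/7 + √23879) = -5627626/7 - 8362*√23879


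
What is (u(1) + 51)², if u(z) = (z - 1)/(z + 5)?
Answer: 2601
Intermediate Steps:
u(z) = (-1 + z)/(5 + z)
(u(1) + 51)² = ((-1 + 1)/(5 + 1) + 51)² = (0/6 + 51)² = ((⅙)*0 + 51)² = (0 + 51)² = 51² = 2601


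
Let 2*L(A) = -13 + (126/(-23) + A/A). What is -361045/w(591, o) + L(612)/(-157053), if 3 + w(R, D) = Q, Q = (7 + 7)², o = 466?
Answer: -434724523354/232386089 ≈ -1870.7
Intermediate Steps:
Q = 196 (Q = 14² = 196)
L(A) = -201/23 (L(A) = (-13 + (126/(-23) + A/A))/2 = (-13 + (126*(-1/23) + 1))/2 = (-13 + (-126/23 + 1))/2 = (-13 - 103/23)/2 = (½)*(-402/23) = -201/23)
w(R, D) = 193 (w(R, D) = -3 + 196 = 193)
-361045/w(591, o) + L(612)/(-157053) = -361045/193 - 201/23/(-157053) = -361045*1/193 - 201/23*(-1/157053) = -361045/193 + 67/1204073 = -434724523354/232386089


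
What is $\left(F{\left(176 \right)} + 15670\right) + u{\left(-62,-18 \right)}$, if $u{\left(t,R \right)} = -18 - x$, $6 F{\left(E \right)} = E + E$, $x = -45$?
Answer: $\frac{47267}{3} \approx 15756.0$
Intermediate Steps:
$F{\left(E \right)} = \frac{E}{3}$ ($F{\left(E \right)} = \frac{E + E}{6} = \frac{2 E}{6} = \frac{E}{3}$)
$u{\left(t,R \right)} = 27$ ($u{\left(t,R \right)} = -18 - -45 = -18 + 45 = 27$)
$\left(F{\left(176 \right)} + 15670\right) + u{\left(-62,-18 \right)} = \left(\frac{1}{3} \cdot 176 + 15670\right) + 27 = \left(\frac{176}{3} + 15670\right) + 27 = \frac{47186}{3} + 27 = \frac{47267}{3}$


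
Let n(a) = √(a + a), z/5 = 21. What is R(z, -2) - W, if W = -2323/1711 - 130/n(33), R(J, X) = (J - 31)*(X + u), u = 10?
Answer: 1015235/1711 + 65*√66/33 ≈ 609.36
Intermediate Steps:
z = 105 (z = 5*21 = 105)
n(a) = √2*√a (n(a) = √(2*a) = √2*√a)
R(J, X) = (-31 + J)*(10 + X) (R(J, X) = (J - 31)*(X + 10) = (-31 + J)*(10 + X))
W = -2323/1711 - 65*√66/33 (W = -2323/1711 - 130*√66/66 = -2323*1/1711 - 130*√66/66 = -2323/1711 - 65*√66/33 ≈ -17.360)
R(z, -2) - W = (-310 - 31*(-2) + 10*105 + 105*(-2)) - (-2323/1711 - 65*√66/33) = (-310 + 62 + 1050 - 210) + (2323/1711 + 65*√66/33) = 592 + (2323/1711 + 65*√66/33) = 1015235/1711 + 65*√66/33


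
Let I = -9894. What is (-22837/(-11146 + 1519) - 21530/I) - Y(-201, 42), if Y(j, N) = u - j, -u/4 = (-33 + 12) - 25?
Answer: -6039642257/15874923 ≈ -380.45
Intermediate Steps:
u = 184 (u = -4*((-33 + 12) - 25) = -4*(-21 - 25) = -4*(-46) = 184)
Y(j, N) = 184 - j
(-22837/(-11146 + 1519) - 21530/I) - Y(-201, 42) = (-22837/(-11146 + 1519) - 21530/(-9894)) - (184 - 1*(-201)) = (-22837/(-9627) - 21530*(-1/9894)) - (184 + 201) = (-22837*(-1/9627) + 10765/4947) - 1*385 = (22837/9627 + 10765/4947) - 385 = 72203098/15874923 - 385 = -6039642257/15874923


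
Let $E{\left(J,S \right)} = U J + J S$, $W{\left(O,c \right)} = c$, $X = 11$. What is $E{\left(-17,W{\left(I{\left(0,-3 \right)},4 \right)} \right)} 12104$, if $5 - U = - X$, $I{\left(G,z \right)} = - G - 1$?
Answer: $-4115360$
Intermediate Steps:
$I{\left(G,z \right)} = -1 - G$
$U = 16$ ($U = 5 - \left(-1\right) 11 = 5 - -11 = 5 + 11 = 16$)
$E{\left(J,S \right)} = 16 J + J S$
$E{\left(-17,W{\left(I{\left(0,-3 \right)},4 \right)} \right)} 12104 = - 17 \left(16 + 4\right) 12104 = \left(-17\right) 20 \cdot 12104 = \left(-340\right) 12104 = -4115360$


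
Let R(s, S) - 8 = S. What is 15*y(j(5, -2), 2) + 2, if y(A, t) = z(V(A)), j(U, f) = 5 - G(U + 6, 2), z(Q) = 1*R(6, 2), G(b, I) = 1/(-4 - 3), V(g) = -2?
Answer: 152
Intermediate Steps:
G(b, I) = -⅐ (G(b, I) = 1/(-7) = -⅐)
R(s, S) = 8 + S
z(Q) = 10 (z(Q) = 1*(8 + 2) = 1*10 = 10)
j(U, f) = 36/7 (j(U, f) = 5 - 1*(-⅐) = 5 + ⅐ = 36/7)
y(A, t) = 10
15*y(j(5, -2), 2) + 2 = 15*10 + 2 = 150 + 2 = 152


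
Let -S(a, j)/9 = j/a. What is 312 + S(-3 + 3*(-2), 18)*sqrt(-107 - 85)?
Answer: 312 + 144*I*sqrt(3) ≈ 312.0 + 249.42*I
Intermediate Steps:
S(a, j) = -9*j/a
312 + S(-3 + 3*(-2), 18)*sqrt(-107 - 85) = 312 + (-9*18/(-3 + 3*(-2)))*sqrt(-107 - 85) = 312 + (-9*18/(-3 - 6))*sqrt(-192) = 312 + (-9*18/(-9))*(8*I*sqrt(3)) = 312 + (-9*18*(-1/9))*(8*I*sqrt(3)) = 312 + 18*(8*I*sqrt(3)) = 312 + 144*I*sqrt(3)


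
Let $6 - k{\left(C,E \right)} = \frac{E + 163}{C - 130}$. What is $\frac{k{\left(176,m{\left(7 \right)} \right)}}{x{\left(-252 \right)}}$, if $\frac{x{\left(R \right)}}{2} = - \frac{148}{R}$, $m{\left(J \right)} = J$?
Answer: $\frac{3339}{1702} \approx 1.9618$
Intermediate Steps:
$x{\left(R \right)} = - \frac{296}{R}$ ($x{\left(R \right)} = 2 \left(- \frac{148}{R}\right) = - \frac{296}{R}$)
$k{\left(C,E \right)} = 6 - \frac{163 + E}{-130 + C}$ ($k{\left(C,E \right)} = 6 - \frac{E + 163}{C - 130} = 6 - \frac{163 + E}{-130 + C}$)
$\frac{k{\left(176,m{\left(7 \right)} \right)}}{x{\left(-252 \right)}} = \frac{\frac{1}{-130 + 176} \left(-943 - 7 + 6 \cdot 176\right)}{\left(-296\right) \frac{1}{-252}} = \frac{\frac{1}{46} \left(-943 - 7 + 1056\right)}{\left(-296\right) \left(- \frac{1}{252}\right)} = \frac{\frac{1}{46} \cdot 106}{\frac{74}{63}} = \frac{53}{23} \cdot \frac{63}{74} = \frac{3339}{1702}$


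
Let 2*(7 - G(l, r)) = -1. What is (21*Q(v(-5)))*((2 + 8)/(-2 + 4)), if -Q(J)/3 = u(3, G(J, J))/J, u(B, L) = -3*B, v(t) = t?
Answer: -567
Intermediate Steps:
G(l, r) = 15/2 (G(l, r) = 7 - ½*(-1) = 7 + ½ = 15/2)
Q(J) = 27/J (Q(J) = -3*(-3*3)/J = -(-27)/J = 27/J)
(21*Q(v(-5)))*((2 + 8)/(-2 + 4)) = (21*(27/(-5)))*((2 + 8)/(-2 + 4)) = (21*(27*(-⅕)))*(10/2) = (21*(-27/5))*(10*(½)) = -567/5*5 = -567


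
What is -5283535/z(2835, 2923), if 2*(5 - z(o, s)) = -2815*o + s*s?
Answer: 5283535/281697 ≈ 18.756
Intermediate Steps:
z(o, s) = 5 - s**2/2 + 2815*o/2 (z(o, s) = 5 - (-2815*o + s*s)/2 = 5 - (-2815*o + s**2)/2 = 5 - (s**2 - 2815*o)/2 = 5 + (-s**2/2 + 2815*o/2) = 5 - s**2/2 + 2815*o/2)
-5283535/z(2835, 2923) = -5283535/(5 - 1/2*2923**2 + (2815/2)*2835) = -5283535/(5 - 1/2*8543929 + 7980525/2) = -5283535/(5 - 8543929/2 + 7980525/2) = -5283535/(-281697) = -5283535*(-1/281697) = 5283535/281697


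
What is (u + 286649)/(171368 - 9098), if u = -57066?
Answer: 229583/162270 ≈ 1.4148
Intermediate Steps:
(u + 286649)/(171368 - 9098) = (-57066 + 286649)/(171368 - 9098) = 229583/162270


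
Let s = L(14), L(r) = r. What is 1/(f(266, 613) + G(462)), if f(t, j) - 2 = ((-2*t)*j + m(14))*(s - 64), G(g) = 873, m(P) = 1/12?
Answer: 6/97840025 ≈ 6.1325e-8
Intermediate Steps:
s = 14
m(P) = 1/12
f(t, j) = -13/6 + 100*j*t (f(t, j) = 2 + ((-2*t)*j + 1/12)*(14 - 64) = 2 + (-2*j*t + 1/12)*(-50) = 2 + (1/12 - 2*j*t)*(-50) = 2 + (-25/6 + 100*j*t) = -13/6 + 100*j*t)
1/(f(266, 613) + G(462)) = 1/((-13/6 + 100*613*266) + 873) = 1/((-13/6 + 16305800) + 873) = 1/(97834787/6 + 873) = 1/(97840025/6) = 6/97840025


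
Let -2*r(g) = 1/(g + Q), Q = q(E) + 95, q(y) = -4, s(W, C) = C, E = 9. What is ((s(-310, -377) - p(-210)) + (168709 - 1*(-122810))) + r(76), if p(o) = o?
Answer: 97311567/334 ≈ 2.9135e+5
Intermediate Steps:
Q = 91 (Q = -4 + 95 = 91)
r(g) = -1/(2*(91 + g)) (r(g) = -1/(2*(g + 91)) = -1/(2*(91 + g)))
((s(-310, -377) - p(-210)) + (168709 - 1*(-122810))) + r(76) = ((-377 - 1*(-210)) + (168709 - 1*(-122810))) - 1/(182 + 2*76) = ((-377 + 210) + (168709 + 122810)) - 1/(182 + 152) = (-167 + 291519) - 1/334 = 291352 - 1*1/334 = 291352 - 1/334 = 97311567/334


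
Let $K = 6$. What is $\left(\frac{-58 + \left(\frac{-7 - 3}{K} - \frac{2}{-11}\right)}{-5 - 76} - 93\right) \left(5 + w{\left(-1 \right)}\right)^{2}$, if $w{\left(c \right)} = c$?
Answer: $- \frac{3946016}{2673} \approx -1476.3$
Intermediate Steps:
$\left(\frac{-58 + \left(\frac{-7 - 3}{K} - \frac{2}{-11}\right)}{-5 - 76} - 93\right) \left(5 + w{\left(-1 \right)}\right)^{2} = \left(\frac{-58 + \left(\frac{-7 - 3}{6} - \frac{2}{-11}\right)}{-5 - 76} - 93\right) \left(5 - 1\right)^{2} = \left(\frac{-58 + \left(\left(-7 - 3\right) \frac{1}{6} - - \frac{2}{11}\right)}{-81} - 93\right) 4^{2} = \left(\left(-58 + \left(\left(-10\right) \frac{1}{6} + \frac{2}{11}\right)\right) \left(- \frac{1}{81}\right) - 93\right) 16 = \left(\left(-58 + \left(- \frac{5}{3} + \frac{2}{11}\right)\right) \left(- \frac{1}{81}\right) - 93\right) 16 = \left(\left(-58 - \frac{49}{33}\right) \left(- \frac{1}{81}\right) - 93\right) 16 = \left(\left(- \frac{1963}{33}\right) \left(- \frac{1}{81}\right) - 93\right) 16 = \left(\frac{1963}{2673} - 93\right) 16 = \left(- \frac{246626}{2673}\right) 16 = - \frac{3946016}{2673}$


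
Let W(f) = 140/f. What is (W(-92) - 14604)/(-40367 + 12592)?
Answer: 335927/638825 ≈ 0.52585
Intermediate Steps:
(W(-92) - 14604)/(-40367 + 12592) = (140/(-92) - 14604)/(-40367 + 12592) = (140*(-1/92) - 14604)/(-27775) = (-35/23 - 14604)*(-1/27775) = -335927/23*(-1/27775) = 335927/638825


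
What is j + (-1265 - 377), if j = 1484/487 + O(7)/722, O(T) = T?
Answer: -576275331/351614 ≈ -1638.9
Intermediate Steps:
j = 1074857/351614 (j = 1484/487 + 7/722 = 1074857/351614 ≈ 3.0569)
j + (-1265 - 377) = 1074857/351614 + (-1265 - 377) = 1074857/351614 - 1642 = -576275331/351614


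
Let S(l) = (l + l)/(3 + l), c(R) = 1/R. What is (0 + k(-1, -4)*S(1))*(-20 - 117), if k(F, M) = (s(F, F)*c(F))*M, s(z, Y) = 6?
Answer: -1644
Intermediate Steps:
k(F, M) = 6*M/F (k(F, M) = (6/F)*M = 6*M/F)
S(l) = 2*l/(3 + l) (S(l) = (2*l)/(3 + l) = 2*l/(3 + l))
(0 + k(-1, -4)*S(1))*(-20 - 117) = (0 + (6*(-4)/(-1))*(2*1/(3 + 1)))*(-20 - 117) = (0 + (6*(-4)*(-1))*(2*1/4))*(-137) = (0 + 24*(2*1*(1/4)))*(-137) = (0 + 24*(1/2))*(-137) = (0 + 12)*(-137) = 12*(-137) = -1644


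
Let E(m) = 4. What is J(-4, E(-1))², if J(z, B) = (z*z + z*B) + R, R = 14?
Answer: 196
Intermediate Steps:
J(z, B) = 14 + z² + B*z (J(z, B) = (z*z + z*B) + 14 = (z² + B*z) + 14 = 14 + z² + B*z)
J(-4, E(-1))² = (14 + (-4)² + 4*(-4))² = (14 + 16 - 16)² = 14² = 196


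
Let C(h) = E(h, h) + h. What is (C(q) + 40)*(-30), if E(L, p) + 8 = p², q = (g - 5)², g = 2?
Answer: -3660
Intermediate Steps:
q = 9 (q = (2 - 5)² = (-3)² = 9)
E(L, p) = -8 + p²
C(h) = -8 + h + h² (C(h) = (-8 + h²) + h = -8 + h + h²)
(C(q) + 40)*(-30) = ((-8 + 9 + 9²) + 40)*(-30) = ((-8 + 9 + 81) + 40)*(-30) = (82 + 40)*(-30) = 122*(-30) = -3660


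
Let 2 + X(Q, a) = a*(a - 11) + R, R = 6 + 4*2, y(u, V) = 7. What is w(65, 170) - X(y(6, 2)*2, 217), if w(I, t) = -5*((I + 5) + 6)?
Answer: -45094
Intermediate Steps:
w(I, t) = -55 - 5*I (w(I, t) = -5*((5 + I) + 6) = -5*(11 + I) = -55 - 5*I)
R = 14 (R = 6 + 8 = 14)
X(Q, a) = 12 + a*(-11 + a) (X(Q, a) = -2 + (a*(a - 11) + 14) = -2 + (a*(-11 + a) + 14) = -2 + (14 + a*(-11 + a)) = 12 + a*(-11 + a))
w(65, 170) - X(y(6, 2)*2, 217) = (-55 - 5*65) - (12 + 217² - 11*217) = (-55 - 325) - (12 + 47089 - 2387) = -380 - 1*44714 = -380 - 44714 = -45094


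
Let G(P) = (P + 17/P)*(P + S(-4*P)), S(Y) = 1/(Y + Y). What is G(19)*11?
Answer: 6002073/1444 ≈ 4156.6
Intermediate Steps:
S(Y) = 1/(2*Y)
G(P) = (P + 17/P)*(P - 1/(8*P)) (G(P) = (P + 17/P)*(P + 1/(2*((-4*P)))) = (P + 17/P)*(P + (-1/(4*P))/2) = (P + 17/P)*(P - 1/(8*P)))
G(19)*11 = (135/8 + 19² - 17/8/19²)*11 = (135/8 + 361 - 17/8*1/361)*11 = (135/8 + 361 - 17/2888)*11 = (545643/1444)*11 = 6002073/1444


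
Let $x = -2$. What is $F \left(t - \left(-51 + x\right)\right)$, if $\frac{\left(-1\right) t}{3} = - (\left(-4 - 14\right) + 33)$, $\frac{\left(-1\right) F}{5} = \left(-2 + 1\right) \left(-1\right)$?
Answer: $-490$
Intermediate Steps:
$F = -5$ ($F = - 5 \left(-2 + 1\right) \left(-1\right) = - 5 \left(\left(-1\right) \left(-1\right)\right) = \left(-5\right) 1 = -5$)
$t = 45$ ($t = - 3 \left(- (\left(-4 - 14\right) + 33)\right) = - 3 \left(- (-18 + 33)\right) = - 3 \left(\left(-1\right) 15\right) = \left(-3\right) \left(-15\right) = 45$)
$F \left(t - \left(-51 + x\right)\right) = - 5 \left(45 + \left(51 - -2\right)\right) = - 5 \left(45 + \left(51 + 2\right)\right) = - 5 \left(45 + 53\right) = \left(-5\right) 98 = -490$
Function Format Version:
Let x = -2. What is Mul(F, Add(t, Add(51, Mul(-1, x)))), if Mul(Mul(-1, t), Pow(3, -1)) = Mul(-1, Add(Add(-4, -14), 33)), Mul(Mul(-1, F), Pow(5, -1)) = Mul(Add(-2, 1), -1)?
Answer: -490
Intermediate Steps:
F = -5 (F = Mul(-5, Mul(Add(-2, 1), -1)) = Mul(-5, Mul(-1, -1)) = Mul(-5, 1) = -5)
t = 45 (t = Mul(-3, Mul(-1, Add(Add(-4, -14), 33))) = Mul(-3, Mul(-1, Add(-18, 33))) = Mul(-3, Mul(-1, 15)) = Mul(-3, -15) = 45)
Mul(F, Add(t, Add(51, Mul(-1, x)))) = Mul(-5, Add(45, Add(51, Mul(-1, -2)))) = Mul(-5, Add(45, Add(51, 2))) = Mul(-5, Add(45, 53)) = Mul(-5, 98) = -490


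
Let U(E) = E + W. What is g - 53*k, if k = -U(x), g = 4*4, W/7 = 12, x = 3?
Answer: 4627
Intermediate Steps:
W = 84 (W = 7*12 = 84)
U(E) = 84 + E (U(E) = E + 84 = 84 + E)
g = 16
k = -87 (k = -(84 + 3) = -1*87 = -87)
g - 53*k = 16 - 53*(-87) = 16 + 4611 = 4627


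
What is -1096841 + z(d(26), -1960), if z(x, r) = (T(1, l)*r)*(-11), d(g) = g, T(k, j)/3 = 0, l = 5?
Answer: -1096841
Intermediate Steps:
T(k, j) = 0 (T(k, j) = 3*0 = 0)
z(x, r) = 0 (z(x, r) = (0*r)*(-11) = 0*(-11) = 0)
-1096841 + z(d(26), -1960) = -1096841 + 0 = -1096841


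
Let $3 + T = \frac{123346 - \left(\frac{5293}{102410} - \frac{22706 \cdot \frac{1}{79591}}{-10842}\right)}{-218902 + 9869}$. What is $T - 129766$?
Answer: $- \frac{63084101243223375474283}{486123915509802570} \approx -1.2977 \cdot 10^{5}$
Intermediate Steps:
$T = - \frac{1745223178335175663}{486123915509802570}$ ($T = -3 + \frac{123346 - \left(\frac{5293}{102410} - \frac{22706 \cdot \frac{1}{79591}}{-10842}\right)}{-218902 + 9869} = -3 + \frac{123346 - \left(\frac{5293}{102410} - 22706 \cdot \frac{1}{79591} \left(- \frac{1}{10842}\right)\right)}{-209033} = -3 + \left(123346 + \left(\frac{22706}{79591} \left(- \frac{1}{10842}\right) - \frac{5293}{102410}\right)\right) \left(- \frac{1}{209033}\right) = -3 + \left(123346 - \frac{120257648387}{2325584551290}\right) \left(- \frac{1}{209033}\right) = -3 + \frac{286851431805767953}{2325584551290} \left(- \frac{1}{209033}\right) = -3 - \frac{286851431805767953}{486123915509802570} = - \frac{1745223178335175663}{486123915509802570} \approx -3.5901$)
$T - 129766 = - \frac{1745223178335175663}{486123915509802570} - 129766 = - \frac{63084101243223375474283}{486123915509802570}$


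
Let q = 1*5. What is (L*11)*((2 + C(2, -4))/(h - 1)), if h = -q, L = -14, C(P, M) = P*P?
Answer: 154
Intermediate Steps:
C(P, M) = P**2
q = 5
h = -5 (h = -1*5 = -5)
(L*11)*((2 + C(2, -4))/(h - 1)) = (-14*11)*((2 + 2**2)/(-5 - 1)) = -154*(2 + 4)/(-6) = -924*(-1)/6 = -154*(-1) = 154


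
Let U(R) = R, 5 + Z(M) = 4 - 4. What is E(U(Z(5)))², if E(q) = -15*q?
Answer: 5625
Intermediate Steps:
Z(M) = -5 (Z(M) = -5 + (4 - 4) = -5 + 0 = -5)
E(U(Z(5)))² = (-15*(-5))² = 75² = 5625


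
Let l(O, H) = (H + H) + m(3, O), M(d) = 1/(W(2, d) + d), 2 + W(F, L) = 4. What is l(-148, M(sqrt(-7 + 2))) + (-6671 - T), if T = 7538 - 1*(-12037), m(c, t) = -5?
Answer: (-26251*sqrt(5) + 52500*I)/(sqrt(5) - 2*I) ≈ -26251.0 - 0.4969*I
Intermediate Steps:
W(F, L) = 2 (W(F, L) = -2 + 4 = 2)
T = 19575 (T = 7538 + 12037 = 19575)
M(d) = 1/(2 + d)
l(O, H) = -5 + 2*H (l(O, H) = (H + H) - 5 = 2*H - 5 = -5 + 2*H)
l(-148, M(sqrt(-7 + 2))) + (-6671 - T) = (-5 + 2/(2 + sqrt(-7 + 2))) + (-6671 - 1*19575) = (-5 + 2/(2 + sqrt(-5))) + (-6671 - 19575) = (-5 + 2/(2 + I*sqrt(5))) - 26246 = -26251 + 2/(2 + I*sqrt(5))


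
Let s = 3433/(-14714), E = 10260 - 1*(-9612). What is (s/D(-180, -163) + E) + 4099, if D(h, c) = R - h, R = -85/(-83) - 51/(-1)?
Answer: 6792475298913/283362212 ≈ 23971.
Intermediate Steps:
R = 4318/83 (R = -85*(-1/83) - 51*(-1) = 85/83 + 51 = 4318/83 ≈ 52.024)
E = 19872 (E = 10260 + 9612 = 19872)
D(h, c) = 4318/83 - h
s = -3433/14714 (s = 3433*(-1/14714) = -3433/14714 ≈ -0.23332)
(s/D(-180, -163) + E) + 4099 = (-3433/(14714*(4318/83 - 1*(-180))) + 19872) + 4099 = (-3433/(14714*(4318/83 + 180)) + 19872) + 4099 = (-3433/(14714*19258/83) + 19872) + 4099 = (-3433/14714*83/19258 + 19872) + 4099 = (-284939/283362212 + 19872) + 4099 = 5630973591925/283362212 + 4099 = 6792475298913/283362212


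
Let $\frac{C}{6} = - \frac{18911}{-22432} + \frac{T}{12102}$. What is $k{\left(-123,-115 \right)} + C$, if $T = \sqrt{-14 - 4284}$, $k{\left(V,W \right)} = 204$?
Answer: $\frac{2344797}{11216} + \frac{i \sqrt{4298}}{2017} \approx 209.06 + 0.032503 i$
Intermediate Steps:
$T = i \sqrt{4298}$ ($T = \sqrt{-4298} = i \sqrt{4298} \approx 65.559 i$)
$C = \frac{56733}{11216} + \frac{i \sqrt{4298}}{2017}$ ($C = 6 \left(- \frac{18911}{-22432} + \frac{i \sqrt{4298}}{12102}\right) = 6 \left(\left(-18911\right) \left(- \frac{1}{22432}\right) + i \sqrt{4298} \cdot \frac{1}{12102}\right) = 6 \left(\frac{18911}{22432} + \frac{i \sqrt{4298}}{12102}\right) = \frac{56733}{11216} + \frac{i \sqrt{4298}}{2017} \approx 5.0582 + 0.032503 i$)
$k{\left(-123,-115 \right)} + C = 204 + \left(\frac{56733}{11216} + \frac{i \sqrt{4298}}{2017}\right) = \frac{2344797}{11216} + \frac{i \sqrt{4298}}{2017}$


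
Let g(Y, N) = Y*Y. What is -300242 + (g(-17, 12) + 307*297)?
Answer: -208774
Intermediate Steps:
g(Y, N) = Y²
-300242 + (g(-17, 12) + 307*297) = -300242 + ((-17)² + 307*297) = -300242 + (289 + 91179) = -300242 + 91468 = -208774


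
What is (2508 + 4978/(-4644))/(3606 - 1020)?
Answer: 5821087/6004692 ≈ 0.96942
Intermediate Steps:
(2508 + 4978/(-4644))/(3606 - 1020) = (2508 + 4978*(-1/4644))/2586 = (2508 - 2489/2322)*(1/2586) = (5821087/2322)*(1/2586) = 5821087/6004692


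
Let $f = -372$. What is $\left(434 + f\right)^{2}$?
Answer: $3844$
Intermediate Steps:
$\left(434 + f\right)^{2} = \left(434 - 372\right)^{2} = 62^{2} = 3844$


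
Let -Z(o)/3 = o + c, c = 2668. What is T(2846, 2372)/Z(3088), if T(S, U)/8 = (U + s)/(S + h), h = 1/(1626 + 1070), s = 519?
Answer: -15588272/33123550989 ≈ -0.00047061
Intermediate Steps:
h = 1/2696 ≈ 0.00037092
T(S, U) = 8*(519 + U)/(1/2696 + S) (T(S, U) = 8*((U + 519)/(S + 1/2696)) = 8*((519 + U)/(1/2696 + S)) = 8*(519 + U)/(1/2696 + S))
Z(o) = -8004 - 3*o (Z(o) = -3*(o + 2668) = -3*(2668 + o) = -8004 - 3*o)
T(2846, 2372)/Z(3088) = (21568*(519 + 2372)/(1 + 2696*2846))/(-8004 - 3*3088) = (21568*2891/(1 + 7672816))/(-8004 - 9264) = (21568*2891/7672817)/(-17268) = (21568*(1/7672817)*2891)*(-1/17268) = (62353088/7672817)*(-1/17268) = -15588272/33123550989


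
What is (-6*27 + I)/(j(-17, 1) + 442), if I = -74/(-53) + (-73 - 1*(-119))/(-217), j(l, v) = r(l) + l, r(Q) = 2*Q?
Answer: -1849542/4496891 ≈ -0.41129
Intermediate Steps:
j(l, v) = 3*l (j(l, v) = 2*l + l = 3*l)
I = 13620/11501 (I = -74*(-1/53) + (-73 + 119)*(-1/217) = 74/53 + 46*(-1/217) = 74/53 - 46/217 = 13620/11501 ≈ 1.1842)
(-6*27 + I)/(j(-17, 1) + 442) = (-6*27 + 13620/11501)/(3*(-17) + 442) = (-162 + 13620/11501)/(-51 + 442) = -1849542/11501/391 = -1849542/11501*1/391 = -1849542/4496891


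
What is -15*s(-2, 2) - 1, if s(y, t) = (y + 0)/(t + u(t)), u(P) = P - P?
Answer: 14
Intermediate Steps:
u(P) = 0
s(y, t) = y/t (s(y, t) = (y + 0)/(t + 0) = y/t)
-15*s(-2, 2) - 1 = -(-30)/2 - 1 = -15*(-1) - 1 = 15 - 1 = 14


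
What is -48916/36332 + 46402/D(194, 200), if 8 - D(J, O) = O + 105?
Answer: -425101379/2697651 ≈ -157.58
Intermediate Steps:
D(J, O) = -97 - O (D(J, O) = 8 - (O + 105) = 8 - (105 + O) = 8 + (-105 - O) = -97 - O)
-48916/36332 + 46402/D(194, 200) = -48916/36332 + 46402/(-97 - 1*200) = -48916*1/36332 + 46402/(-97 - 200) = -12229/9083 + 46402/(-297) = -12229/9083 + 46402*(-1/297) = -12229/9083 - 46402/297 = -425101379/2697651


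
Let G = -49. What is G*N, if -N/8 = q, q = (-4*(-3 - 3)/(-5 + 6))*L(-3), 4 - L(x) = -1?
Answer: 47040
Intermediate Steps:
L(x) = 5 (L(x) = 4 - 1*(-1) = 4 + 1 = 5)
q = 120 (q = -4*(-3 - 3)/(-5 + 6)*5 = -(-24)/1*5 = -(-24)*5 = -4*(-6)*5 = 24*5 = 120)
N = -960 (N = -8*120 = -960)
G*N = -49*(-960) = 47040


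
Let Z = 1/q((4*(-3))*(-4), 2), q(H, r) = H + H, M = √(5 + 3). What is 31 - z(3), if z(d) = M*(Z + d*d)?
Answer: 31 - 865*√2/48 ≈ 5.5147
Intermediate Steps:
M = 2*√2 (M = √8 = 2*√2 ≈ 2.8284)
q(H, r) = 2*H
Z = 1/96 (Z = 1/(2*((4*(-3))*(-4))) = 1/(2*(-12*(-4))) = 1/(2*48) = 1/96 ≈ 0.010417)
z(d) = 2*√2*(1/96 + d²) (z(d) = (2*√2)*(1/96 + d*d) = (2*√2)*(1/96 + d²) = 2*√2*(1/96 + d²))
31 - z(3) = 31 - √2*(1 + 96*3²)/48 = 31 - √2*(1 + 96*9)/48 = 31 - √2*(1 + 864)/48 = 31 - √2*865/48 = 31 - 865*√2/48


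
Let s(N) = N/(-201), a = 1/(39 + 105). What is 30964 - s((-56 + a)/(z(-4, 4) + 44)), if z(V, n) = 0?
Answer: 3584887331/115776 ≈ 30964.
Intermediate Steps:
a = 1/144 ≈ 0.0069444
s(N) = -N/201 (s(N) = N*(-1/201) = -N/201)
30964 - s((-56 + a)/(z(-4, 4) + 44)) = 30964 - (-1)*(-56 + 1/144)/(0 + 44)/201 = 30964 - (-1)*(-8063/144/44)/201 = 30964 - (-1)*(-8063/144*1/44)/201 = 30964 - (-1)*(-733)/(201*576) = 30964 - 1*733/115776 = 30964 - 733/115776 = 3584887331/115776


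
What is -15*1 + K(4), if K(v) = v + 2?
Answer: -9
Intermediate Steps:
K(v) = 2 + v
-15*1 + K(4) = -15*1 + (2 + 4) = -15 + 6 = -9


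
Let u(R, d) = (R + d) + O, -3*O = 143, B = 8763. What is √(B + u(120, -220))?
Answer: √77538/3 ≈ 92.819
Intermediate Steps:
O = -143/3 (O = -⅓*143 = -143/3 ≈ -47.667)
u(R, d) = -143/3 + R + d (u(R, d) = (R + d) - 143/3 = -143/3 + R + d)
√(B + u(120, -220)) = √(8763 + (-143/3 + 120 - 220)) = √(8763 - 443/3) = √(25846/3) = √77538/3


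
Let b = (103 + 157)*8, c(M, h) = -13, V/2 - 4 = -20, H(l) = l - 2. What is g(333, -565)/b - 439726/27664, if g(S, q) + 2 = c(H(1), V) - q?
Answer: -61773/3952 ≈ -15.631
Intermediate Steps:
H(l) = -2 + l
V = -32 (V = 8 + 2*(-20) = 8 - 40 = -32)
b = 2080 (b = 260*8 = 2080)
g(S, q) = -15 - q (g(S, q) = -2 + (-13 - q) = -15 - q)
g(333, -565)/b - 439726/27664 = (-15 - 1*(-565))/2080 - 439726/27664 = (-15 + 565)*(1/2080) - 439726*1/27664 = 550*(1/2080) - 31409/1976 = 55/208 - 31409/1976 = -61773/3952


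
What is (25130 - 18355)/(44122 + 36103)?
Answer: 271/3209 ≈ 0.084450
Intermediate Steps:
(25130 - 18355)/(44122 + 36103) = 6775/80225 = 6775*(1/80225) = 271/3209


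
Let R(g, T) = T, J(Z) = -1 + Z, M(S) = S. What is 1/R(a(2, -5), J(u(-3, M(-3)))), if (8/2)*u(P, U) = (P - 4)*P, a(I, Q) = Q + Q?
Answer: 4/17 ≈ 0.23529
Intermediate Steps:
a(I, Q) = 2*Q
u(P, U) = P*(-4 + P)/4 (u(P, U) = ((P - 4)*P)/4 = ((-4 + P)*P)/4 = (P*(-4 + P))/4 = P*(-4 + P)/4)
1/R(a(2, -5), J(u(-3, M(-3)))) = 1/(-1 + (1/4)*(-3)*(-4 - 3)) = 1/(-1 + (1/4)*(-3)*(-7)) = 1/(-1 + 21/4) = 1/(17/4) = 4/17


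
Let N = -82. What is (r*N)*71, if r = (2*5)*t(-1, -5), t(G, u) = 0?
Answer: 0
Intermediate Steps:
r = 0 (r = (2*5)*0 = 10*0 = 0)
(r*N)*71 = (0*(-82))*71 = 0*71 = 0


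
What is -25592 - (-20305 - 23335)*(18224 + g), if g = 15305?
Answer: 1463179968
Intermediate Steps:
-25592 - (-20305 - 23335)*(18224 + g) = -25592 - (-20305 - 23335)*(18224 + 15305) = -25592 - (-43640)*33529 = -25592 - 1*(-1463205560) = -25592 + 1463205560 = 1463179968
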